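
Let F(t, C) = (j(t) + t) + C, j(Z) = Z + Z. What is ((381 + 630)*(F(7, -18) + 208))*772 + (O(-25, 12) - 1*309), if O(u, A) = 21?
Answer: 164683524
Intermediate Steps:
j(Z) = 2*Z
F(t, C) = C + 3*t (F(t, C) = (2*t + t) + C = 3*t + C = C + 3*t)
((381 + 630)*(F(7, -18) + 208))*772 + (O(-25, 12) - 1*309) = ((381 + 630)*((-18 + 3*7) + 208))*772 + (21 - 1*309) = (1011*((-18 + 21) + 208))*772 + (21 - 309) = (1011*(3 + 208))*772 - 288 = (1011*211)*772 - 288 = 213321*772 - 288 = 164683812 - 288 = 164683524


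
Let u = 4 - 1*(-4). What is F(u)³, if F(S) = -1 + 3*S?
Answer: 12167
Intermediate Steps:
u = 8 (u = 4 + 4 = 8)
F(u)³ = (-1 + 3*8)³ = (-1 + 24)³ = 23³ = 12167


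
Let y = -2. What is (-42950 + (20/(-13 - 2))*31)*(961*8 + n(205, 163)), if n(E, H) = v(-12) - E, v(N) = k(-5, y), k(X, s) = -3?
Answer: -964725520/3 ≈ -3.2157e+8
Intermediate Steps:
v(N) = -3
n(E, H) = -3 - E
(-42950 + (20/(-13 - 2))*31)*(961*8 + n(205, 163)) = (-42950 + (20/(-13 - 2))*31)*(961*8 + (-3 - 1*205)) = (-42950 + (20/(-15))*31)*(7688 + (-3 - 205)) = (-42950 + (20*(-1/15))*31)*(7688 - 208) = (-42950 - 4/3*31)*7480 = (-42950 - 124/3)*7480 = -128974/3*7480 = -964725520/3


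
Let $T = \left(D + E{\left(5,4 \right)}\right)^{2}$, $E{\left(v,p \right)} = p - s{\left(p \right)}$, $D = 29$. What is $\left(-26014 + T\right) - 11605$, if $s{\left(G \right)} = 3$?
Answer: $-36719$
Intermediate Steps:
$E{\left(v,p \right)} = -3 + p$ ($E{\left(v,p \right)} = p - 3 = -3 + p$)
$T = 900$ ($T = \left(29 + \left(-3 + 4\right)\right)^{2} = \left(29 + 1\right)^{2} = 30^{2} = 900$)
$\left(-26014 + T\right) - 11605 = \left(-26014 + 900\right) - 11605 = -25114 - 11605 = -36719$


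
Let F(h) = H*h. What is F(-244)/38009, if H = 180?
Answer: -43920/38009 ≈ -1.1555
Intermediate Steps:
F(h) = 180*h
F(-244)/38009 = (180*(-244))/38009 = -43920*1/38009 = -43920/38009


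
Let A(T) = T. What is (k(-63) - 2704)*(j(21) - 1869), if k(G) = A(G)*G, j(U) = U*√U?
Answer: -2364285 + 26565*√21 ≈ -2.2425e+6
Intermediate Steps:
j(U) = U^(3/2)
k(G) = G² (k(G) = G*G = G²)
(k(-63) - 2704)*(j(21) - 1869) = ((-63)² - 2704)*(21^(3/2) - 1869) = (3969 - 2704)*(21*√21 - 1869) = 1265*(-1869 + 21*√21) = -2364285 + 26565*√21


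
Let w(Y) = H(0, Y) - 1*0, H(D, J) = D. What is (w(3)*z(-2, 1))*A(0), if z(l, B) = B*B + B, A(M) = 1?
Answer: 0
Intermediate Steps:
z(l, B) = B + B² (z(l, B) = B² + B = B + B²)
w(Y) = 0 (w(Y) = 0 - 1*0 = 0 + 0 = 0)
(w(3)*z(-2, 1))*A(0) = (0*(1*(1 + 1)))*1 = (0*(1*2))*1 = (0*2)*1 = 0*1 = 0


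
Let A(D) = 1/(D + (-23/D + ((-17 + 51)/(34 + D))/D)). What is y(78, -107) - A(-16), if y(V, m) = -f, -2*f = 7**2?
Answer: 51937/2114 ≈ 24.568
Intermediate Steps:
f = -49/2 (f = -1/2*7**2 = -1/2*49 = -49/2 ≈ -24.500)
y(V, m) = 49/2 (y(V, m) = -1*(-49/2) = 49/2)
A(D) = 1/(D - 23/D + 34/(D*(34 + D))) (A(D) = 1/(D + (-23/D + (34/(34 + D))/D)) = 1/(D + (-23/D + 34/(D*(34 + D)))) = 1/(D - 23/D + 34/(D*(34 + D))))
y(78, -107) - A(-16) = 49/2 - (-16)*(34 - 16)/(-748 + (-16)**3 - 23*(-16) + 34*(-16)**2) = 49/2 - (-16)*18/(-748 - 4096 + 368 + 34*256) = 49/2 - (-16)*18/(-748 - 4096 + 368 + 8704) = 49/2 - (-16)*18/4228 = 49/2 - 1*(-72/1057) = 49/2 + 72/1057 = 51937/2114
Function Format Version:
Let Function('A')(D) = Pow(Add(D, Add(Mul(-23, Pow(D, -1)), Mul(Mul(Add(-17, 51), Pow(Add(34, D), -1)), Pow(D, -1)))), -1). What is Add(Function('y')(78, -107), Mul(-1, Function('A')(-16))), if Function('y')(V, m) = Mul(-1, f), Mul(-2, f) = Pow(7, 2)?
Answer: Rational(51937, 2114) ≈ 24.568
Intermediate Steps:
f = Rational(-49, 2) (f = Mul(Rational(-1, 2), Pow(7, 2)) = Mul(Rational(-1, 2), 49) = Rational(-49, 2) ≈ -24.500)
Function('y')(V, m) = Rational(49, 2) (Function('y')(V, m) = Mul(-1, Rational(-49, 2)) = Rational(49, 2))
Function('A')(D) = Pow(Add(D, Mul(-23, Pow(D, -1)), Mul(34, Pow(D, -1), Pow(Add(34, D), -1))), -1) (Function('A')(D) = Pow(Add(D, Add(Mul(-23, Pow(D, -1)), Mul(Mul(34, Pow(Add(34, D), -1)), Pow(D, -1)))), -1) = Pow(Add(D, Add(Mul(-23, Pow(D, -1)), Mul(34, Pow(D, -1), Pow(Add(34, D), -1)))), -1) = Pow(Add(D, Mul(-23, Pow(D, -1)), Mul(34, Pow(D, -1), Pow(Add(34, D), -1))), -1))
Add(Function('y')(78, -107), Mul(-1, Function('A')(-16))) = Add(Rational(49, 2), Mul(-1, Mul(-16, Pow(Add(-748, Pow(-16, 3), Mul(-23, -16), Mul(34, Pow(-16, 2))), -1), Add(34, -16)))) = Add(Rational(49, 2), Mul(-1, Mul(-16, Pow(Add(-748, -4096, 368, Mul(34, 256)), -1), 18))) = Add(Rational(49, 2), Mul(-1, Mul(-16, Pow(Add(-748, -4096, 368, 8704), -1), 18))) = Add(Rational(49, 2), Mul(-1, Mul(-16, Pow(4228, -1), 18))) = Add(Rational(49, 2), Mul(-1, Mul(-16, Rational(1, 4228), 18))) = Add(Rational(49, 2), Mul(-1, Rational(-72, 1057))) = Add(Rational(49, 2), Rational(72, 1057)) = Rational(51937, 2114)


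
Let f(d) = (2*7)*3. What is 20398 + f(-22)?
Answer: 20440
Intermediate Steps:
f(d) = 42 (f(d) = 14*3 = 42)
20398 + f(-22) = 20398 + 42 = 20440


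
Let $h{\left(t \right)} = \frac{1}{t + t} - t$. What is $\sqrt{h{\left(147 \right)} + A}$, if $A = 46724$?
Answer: $\frac{\sqrt{82161834}}{42} \approx 215.82$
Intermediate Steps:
$h{\left(t \right)} = \frac{1}{2 t} - t$
$\sqrt{h{\left(147 \right)} + A} = \sqrt{\left(\frac{1}{2 \cdot 147} - 147\right) + 46724} = \sqrt{\left(\frac{1}{2} \cdot \frac{1}{147} - 147\right) + 46724} = \sqrt{\left(\frac{1}{294} - 147\right) + 46724} = \sqrt{- \frac{43217}{294} + 46724} = \sqrt{\frac{13693639}{294}} = \frac{\sqrt{82161834}}{42}$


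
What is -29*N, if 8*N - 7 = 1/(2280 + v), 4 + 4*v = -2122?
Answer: -709949/27976 ≈ -25.377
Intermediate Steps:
v = -1063/2 (v = -1 + (¼)*(-2122) = -1 - 1061/2 = -1063/2 ≈ -531.50)
N = 24481/27976 (N = 7/8 + 1/(8*(2280 - 1063/2)) = 7/8 + 1/(8*(3497/2)) = 7/8 + (⅛)*(2/3497) = 7/8 + 1/13988 = 24481/27976 ≈ 0.87507)
-29*N = -29*24481/27976 = -709949/27976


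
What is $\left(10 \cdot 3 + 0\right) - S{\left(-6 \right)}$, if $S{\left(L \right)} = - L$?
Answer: $24$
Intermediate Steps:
$\left(10 \cdot 3 + 0\right) - S{\left(-6 \right)} = \left(10 \cdot 3 + 0\right) - \left(-1\right) \left(-6\right) = \left(30 + 0\right) - 6 = 30 - 6 = 24$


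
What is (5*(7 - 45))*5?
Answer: -950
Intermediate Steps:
(5*(7 - 45))*5 = (5*(-38))*5 = -190*5 = -950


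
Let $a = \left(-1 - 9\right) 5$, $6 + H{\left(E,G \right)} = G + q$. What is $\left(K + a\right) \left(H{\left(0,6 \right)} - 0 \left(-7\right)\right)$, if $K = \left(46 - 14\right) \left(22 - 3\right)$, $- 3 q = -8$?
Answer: $1488$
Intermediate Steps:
$q = \frac{8}{3}$ ($q = \left(- \frac{1}{3}\right) \left(-8\right) = \frac{8}{3} \approx 2.6667$)
$H{\left(E,G \right)} = - \frac{10}{3} + G$ ($H{\left(E,G \right)} = -6 + \left(G + \frac{8}{3}\right) = -6 + \left(\frac{8}{3} + G\right) = - \frac{10}{3} + G$)
$K = 608$ ($K = 32 \cdot 19 = 608$)
$a = -50$ ($a = \left(-10\right) 5 = -50$)
$\left(K + a\right) \left(H{\left(0,6 \right)} - 0 \left(-7\right)\right) = \left(608 - 50\right) \left(\left(- \frac{10}{3} + 6\right) - 0 \left(-7\right)\right) = 558 \left(\frac{8}{3} - 0\right) = 558 \left(\frac{8}{3} + 0\right) = 558 \cdot \frac{8}{3} = 1488$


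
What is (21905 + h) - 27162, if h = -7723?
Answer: -12980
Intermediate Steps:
(21905 + h) - 27162 = (21905 - 7723) - 27162 = 14182 - 27162 = -12980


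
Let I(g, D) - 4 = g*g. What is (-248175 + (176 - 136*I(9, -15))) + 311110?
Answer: 51551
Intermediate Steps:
I(g, D) = 4 + g**2 (I(g, D) = 4 + g*g = 4 + g**2)
(-248175 + (176 - 136*I(9, -15))) + 311110 = (-248175 + (176 - 136*(4 + 9**2))) + 311110 = (-248175 + (176 - 136*(4 + 81))) + 311110 = (-248175 + (176 - 136*85)) + 311110 = (-248175 + (176 - 11560)) + 311110 = (-248175 - 11384) + 311110 = -259559 + 311110 = 51551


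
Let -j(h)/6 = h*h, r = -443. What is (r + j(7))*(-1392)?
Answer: 1025904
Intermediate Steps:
j(h) = -6*h² (j(h) = -6*h*h = -6*h²)
(r + j(7))*(-1392) = (-443 - 6*7²)*(-1392) = (-443 - 6*49)*(-1392) = (-443 - 294)*(-1392) = -737*(-1392) = 1025904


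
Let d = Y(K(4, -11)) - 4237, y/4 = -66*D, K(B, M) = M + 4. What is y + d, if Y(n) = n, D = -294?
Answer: 73372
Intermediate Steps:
K(B, M) = 4 + M
y = 77616 (y = 4*(-66*(-294)) = 4*19404 = 77616)
d = -4244 (d = (4 - 11) - 4237 = -7 - 4237 = -4244)
y + d = 77616 - 4244 = 73372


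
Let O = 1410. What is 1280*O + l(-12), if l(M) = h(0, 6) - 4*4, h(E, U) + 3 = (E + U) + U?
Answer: 1804793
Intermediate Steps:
h(E, U) = -3 + E + 2*U (h(E, U) = -3 + ((E + U) + U) = -3 + (E + 2*U) = -3 + E + 2*U)
l(M) = -7 (l(M) = (-3 + 0 + 2*6) - 4*4 = (-3 + 0 + 12) - 16 = 9 - 16 = -7)
1280*O + l(-12) = 1280*1410 - 7 = 1804800 - 7 = 1804793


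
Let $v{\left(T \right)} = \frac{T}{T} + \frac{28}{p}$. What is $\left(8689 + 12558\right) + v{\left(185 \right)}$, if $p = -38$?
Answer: $\frac{403698}{19} \approx 21247.0$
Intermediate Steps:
$v{\left(T \right)} = \frac{5}{19}$ ($v{\left(T \right)} = \frac{T}{T} + \frac{28}{-38} = 1 + 28 \left(- \frac{1}{38}\right) = 1 - \frac{14}{19} = \frac{5}{19}$)
$\left(8689 + 12558\right) + v{\left(185 \right)} = \left(8689 + 12558\right) + \frac{5}{19} = 21247 + \frac{5}{19} = \frac{403698}{19}$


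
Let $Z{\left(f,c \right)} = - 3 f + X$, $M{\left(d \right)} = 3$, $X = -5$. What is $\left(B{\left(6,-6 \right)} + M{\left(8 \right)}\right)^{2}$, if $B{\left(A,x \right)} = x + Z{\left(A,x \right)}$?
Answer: $676$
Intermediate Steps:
$Z{\left(f,c \right)} = -5 - 3 f$ ($Z{\left(f,c \right)} = - 3 f - 5 = -5 - 3 f$)
$B{\left(A,x \right)} = -5 + x - 3 A$ ($B{\left(A,x \right)} = x - \left(5 + 3 A\right) = -5 + x - 3 A$)
$\left(B{\left(6,-6 \right)} + M{\left(8 \right)}\right)^{2} = \left(\left(-5 - 6 - 18\right) + 3\right)^{2} = \left(-29 + 3\right)^{2} = \left(-26\right)^{2} = 676$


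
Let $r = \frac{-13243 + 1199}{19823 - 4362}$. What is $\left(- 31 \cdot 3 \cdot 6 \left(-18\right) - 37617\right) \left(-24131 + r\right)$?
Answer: $\frac{10287525867255}{15461} \approx 6.6539 \cdot 10^{8}$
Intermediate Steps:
$r = - \frac{12044}{15461} \approx -0.77899$
$\left(- 31 \cdot 3 \cdot 6 \left(-18\right) - 37617\right) \left(-24131 + r\right) = \left(- 31 \cdot 3 \cdot 6 \left(-18\right) - 37617\right) \left(-24131 - \frac{12044}{15461}\right) = \left(\left(-31\right) 18 \left(-18\right) - 37617\right) \left(- \frac{373101435}{15461}\right) = \left(\left(-558\right) \left(-18\right) - 37617\right) \left(- \frac{373101435}{15461}\right) = \left(10044 - 37617\right) \left(- \frac{373101435}{15461}\right) = \left(-27573\right) \left(- \frac{373101435}{15461}\right) = \frac{10287525867255}{15461}$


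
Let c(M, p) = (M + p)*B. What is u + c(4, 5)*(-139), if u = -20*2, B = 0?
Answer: -40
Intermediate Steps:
c(M, p) = 0 (c(M, p) = (M + p)*0 = 0)
u = -40
u + c(4, 5)*(-139) = -40 + 0*(-139) = -40 + 0 = -40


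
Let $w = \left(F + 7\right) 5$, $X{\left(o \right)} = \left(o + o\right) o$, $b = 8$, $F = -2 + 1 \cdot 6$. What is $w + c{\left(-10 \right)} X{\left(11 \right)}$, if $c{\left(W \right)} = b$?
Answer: $1991$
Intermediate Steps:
$F = 4$ ($F = -2 + 6 = 4$)
$X{\left(o \right)} = 2 o^{2}$ ($X{\left(o \right)} = 2 o o = 2 o^{2}$)
$c{\left(W \right)} = 8$
$w = 55$ ($w = \left(4 + 7\right) 5 = 11 \cdot 5 = 55$)
$w + c{\left(-10 \right)} X{\left(11 \right)} = 55 + 8 \cdot 2 \cdot 11^{2} = 55 + 8 \cdot 2 \cdot 121 = 55 + 8 \cdot 242 = 55 + 1936 = 1991$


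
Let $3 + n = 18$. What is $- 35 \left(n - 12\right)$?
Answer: $-105$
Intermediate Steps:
$n = 15$ ($n = -3 + 18 = 15$)
$- 35 \left(n - 12\right) = - 35 \left(15 - 12\right) = \left(-35\right) 3 = -105$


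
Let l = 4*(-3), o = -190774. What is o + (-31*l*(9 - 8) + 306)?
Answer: -190096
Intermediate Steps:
l = -12
o + (-31*l*(9 - 8) + 306) = -190774 + (-(-372)*(9 - 8) + 306) = -190774 + (-(-372) + 306) = -190774 + (-31*(-12) + 306) = -190774 + (372 + 306) = -190774 + 678 = -190096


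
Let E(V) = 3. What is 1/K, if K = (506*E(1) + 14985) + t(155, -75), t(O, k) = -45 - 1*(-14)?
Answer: 1/16472 ≈ 6.0709e-5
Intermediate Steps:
t(O, k) = -31 (t(O, k) = -45 + 14 = -31)
K = 16472 (K = (506*3 + 14985) - 31 = (1518 + 14985) - 31 = 16503 - 31 = 16472)
1/K = 1/16472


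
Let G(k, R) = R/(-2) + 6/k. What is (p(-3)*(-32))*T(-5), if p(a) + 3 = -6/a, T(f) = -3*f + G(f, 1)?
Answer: 2128/5 ≈ 425.60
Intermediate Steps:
G(k, R) = 6/k - R/2 (G(k, R) = R*(-½) + 6/k = -R/2 + 6/k = 6/k - R/2)
T(f) = -½ - 3*f + 6/f (T(f) = -3*f + (6/f - ½*1) = -3*f + (6/f - ½) = -3*f + (-½ + 6/f) = -½ - 3*f + 6/f)
p(a) = -3 - 6/a
(p(-3)*(-32))*T(-5) = ((-3 - 6/(-3))*(-32))*(-½ - 3*(-5) + 6/(-5)) = ((-3 - 6*(-⅓))*(-32))*(-½ + 15 + 6*(-⅕)) = ((-3 + 2)*(-32))*(-½ + 15 - 6/5) = -1*(-32)*(133/10) = 32*(133/10) = 2128/5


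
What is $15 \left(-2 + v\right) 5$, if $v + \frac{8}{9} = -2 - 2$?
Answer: $- \frac{1550}{3} \approx -516.67$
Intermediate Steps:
$v = - \frac{44}{9}$ ($v = - \frac{8}{9} - 4 = - \frac{44}{9} \approx -4.8889$)
$15 \left(-2 + v\right) 5 = 15 \left(-2 - \frac{44}{9}\right) 5 = 15 \left(\left(- \frac{62}{9}\right) 5\right) = 15 \left(- \frac{310}{9}\right) = - \frac{1550}{3}$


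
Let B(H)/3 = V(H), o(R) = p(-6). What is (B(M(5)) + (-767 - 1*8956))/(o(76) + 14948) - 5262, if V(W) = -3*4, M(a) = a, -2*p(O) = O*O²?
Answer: -79234431/15056 ≈ -5262.6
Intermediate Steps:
p(O) = -O³/2 (p(O) = -O*O²/2 = -O³/2)
o(R) = 108 (o(R) = -½*(-6)³ = -½*(-216) = 108)
V(W) = -12
B(H) = -36 (B(H) = 3*(-12) = -36)
(B(M(5)) + (-767 - 1*8956))/(o(76) + 14948) - 5262 = (-36 + (-767 - 1*8956))/(108 + 14948) - 5262 = (-36 + (-767 - 8956))/15056 - 5262 = (-36 - 9723)*(1/15056) - 5262 = -9759*1/15056 - 5262 = -9759/15056 - 5262 = -79234431/15056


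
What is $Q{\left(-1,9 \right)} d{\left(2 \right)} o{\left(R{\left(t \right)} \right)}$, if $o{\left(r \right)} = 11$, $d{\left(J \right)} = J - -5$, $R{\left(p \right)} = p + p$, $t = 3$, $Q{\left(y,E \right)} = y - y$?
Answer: $0$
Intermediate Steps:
$Q{\left(y,E \right)} = 0$
$R{\left(p \right)} = 2 p$
$d{\left(J \right)} = 5 + J$ ($d{\left(J \right)} = J + 5 = 5 + J$)
$Q{\left(-1,9 \right)} d{\left(2 \right)} o{\left(R{\left(t \right)} \right)} = 0 \left(5 + 2\right) 11 = 0 \cdot 7 \cdot 11 = 0 \cdot 11 = 0$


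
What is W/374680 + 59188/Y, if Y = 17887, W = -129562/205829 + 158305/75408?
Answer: 344206191504777698843/104021234850078549120 ≈ 3.3090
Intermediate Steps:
W = 22813748549/15521153232 (W = -129562*1/205829 + 158305*(1/75408) = -129562/205829 + 158305/75408 = 22813748549/15521153232 ≈ 1.4698)
W/374680 + 59188/Y = (22813748549/15521153232)/374680 + 59188/17887 = (22813748549/15521153232)*(1/374680) + 59188*(1/17887) = 22813748549/5815465692965760 + 59188/17887 = 344206191504777698843/104021234850078549120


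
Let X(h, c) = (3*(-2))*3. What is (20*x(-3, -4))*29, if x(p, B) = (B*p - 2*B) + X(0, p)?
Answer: 1160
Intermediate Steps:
X(h, c) = -18 (X(h, c) = -6*3 = -18)
x(p, B) = -18 - 2*B + B*p (x(p, B) = (B*p - 2*B) - 18 = (-2*B + B*p) - 18 = -18 - 2*B + B*p)
(20*x(-3, -4))*29 = (20*(-18 - 2*(-4) - 4*(-3)))*29 = (20*(-18 + 8 + 12))*29 = (20*2)*29 = 40*29 = 1160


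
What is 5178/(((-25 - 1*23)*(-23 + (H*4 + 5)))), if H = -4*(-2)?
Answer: -863/112 ≈ -7.7054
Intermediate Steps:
H = 8
5178/(((-25 - 1*23)*(-23 + (H*4 + 5)))) = 5178/(((-25 - 1*23)*(-23 + (8*4 + 5)))) = 5178/(((-25 - 23)*(-23 + (32 + 5)))) = 5178/((-48*(-23 + 37))) = 5178/((-48*14)) = 5178/(-672) = 5178*(-1/672) = -863/112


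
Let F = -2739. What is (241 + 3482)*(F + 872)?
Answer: -6950841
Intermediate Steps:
(241 + 3482)*(F + 872) = (241 + 3482)*(-2739 + 872) = 3723*(-1867) = -6950841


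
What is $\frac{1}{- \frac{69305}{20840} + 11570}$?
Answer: $\frac{4168}{48209899} \approx 8.6455 \cdot 10^{-5}$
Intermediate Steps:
$\frac{1}{- \frac{69305}{20840} + 11570} = \frac{1}{\left(-69305\right) \frac{1}{20840} + 11570} = \frac{1}{- \frac{13861}{4168} + 11570} = \frac{1}{\frac{48209899}{4168}} = \frac{4168}{48209899}$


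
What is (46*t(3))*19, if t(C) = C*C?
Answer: 7866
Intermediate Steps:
t(C) = C²
(46*t(3))*19 = (46*3²)*19 = (46*9)*19 = 414*19 = 7866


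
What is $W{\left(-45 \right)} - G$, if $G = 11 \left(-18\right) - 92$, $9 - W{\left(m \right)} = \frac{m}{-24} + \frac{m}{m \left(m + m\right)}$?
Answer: $\frac{106969}{360} \approx 297.14$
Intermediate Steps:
$W{\left(m \right)} = 9 - \frac{1}{2 m} + \frac{m}{24}$ ($W{\left(m \right)} = 9 - \left(\frac{m}{-24} + \frac{m}{m \left(m + m\right)}\right) = 9 - \left(m \left(- \frac{1}{24}\right) + \frac{m}{m 2 m}\right) = 9 - \left(- \frac{m}{24} + \frac{m}{2 m^{2}}\right) = 9 - \left(- \frac{m}{24} + m \frac{1}{2 m^{2}}\right) = 9 - \left(- \frac{m}{24} + \frac{1}{2 m}\right) = 9 - \left(\frac{1}{2 m} - \frac{m}{24}\right) = 9 + \left(- \frac{1}{2 m} + \frac{m}{24}\right) = 9 - \frac{1}{2 m} + \frac{m}{24}$)
$G = -290$ ($G = -198 - 92 = -290$)
$W{\left(-45 \right)} - G = \frac{-12 - 45 \left(216 - 45\right)}{24 \left(-45\right)} - -290 = \frac{1}{24} \left(- \frac{1}{45}\right) \left(-12 - 7695\right) + 290 = \frac{1}{24} \left(- \frac{1}{45}\right) \left(-7707\right) + 290 = \frac{2569}{360} + 290 = \frac{106969}{360}$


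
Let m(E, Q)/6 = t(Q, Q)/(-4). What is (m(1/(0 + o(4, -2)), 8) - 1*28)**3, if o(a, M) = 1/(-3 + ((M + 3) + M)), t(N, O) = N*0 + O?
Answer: -64000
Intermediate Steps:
t(N, O) = O (t(N, O) = 0 + O = O)
o(a, M) = 1/(2*M) (o(a, M) = 1/(-3 + ((3 + M) + M)) = 1/(-3 + (3 + 2*M)) = 1/(2*M))
m(E, Q) = -3*Q/2 (m(E, Q) = 6*(Q/(-4)) = 6*(Q*(-1/4)) = 6*(-Q/4) = -3*Q/2)
(m(1/(0 + o(4, -2)), 8) - 1*28)**3 = (-3/2*8 - 1*28)**3 = (-12 - 28)**3 = (-40)**3 = -64000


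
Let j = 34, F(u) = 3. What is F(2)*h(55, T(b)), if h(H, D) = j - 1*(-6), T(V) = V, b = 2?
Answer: 120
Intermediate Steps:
h(H, D) = 40 (h(H, D) = 34 - 1*(-6) = 34 + 6 = 40)
F(2)*h(55, T(b)) = 3*40 = 120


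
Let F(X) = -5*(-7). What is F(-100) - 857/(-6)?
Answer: 1067/6 ≈ 177.83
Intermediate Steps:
F(X) = 35
F(-100) - 857/(-6) = 35 - 857/(-6) = 35 - 857*(-⅙) = 35 + 857/6 = 1067/6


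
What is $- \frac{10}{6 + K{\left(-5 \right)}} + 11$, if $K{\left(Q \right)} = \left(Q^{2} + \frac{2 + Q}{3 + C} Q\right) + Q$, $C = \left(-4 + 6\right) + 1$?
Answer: $\frac{607}{57} \approx 10.649$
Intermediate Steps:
$C = 3$ ($C = 2 + 1 = 3$)
$K{\left(Q \right)} = Q + Q^{2} + Q \left(\frac{1}{3} + \frac{Q}{6}\right)$ ($K{\left(Q \right)} = \left(Q^{2} + \frac{2 + Q}{3 + 3} Q\right) + Q = \left(Q^{2} + \frac{2 + Q}{6} Q\right) + Q = \left(Q^{2} + \left(2 + Q\right) \frac{1}{6} Q\right) + Q = \left(Q^{2} + \left(\frac{1}{3} + \frac{Q}{6}\right) Q\right) + Q = \left(Q^{2} + Q \left(\frac{1}{3} + \frac{Q}{6}\right)\right) + Q = Q + Q^{2} + Q \left(\frac{1}{3} + \frac{Q}{6}\right)$)
$- \frac{10}{6 + K{\left(-5 \right)}} + 11 = - \frac{10}{6 + \frac{1}{6} \left(-5\right) \left(8 + 7 \left(-5\right)\right)} + 11 = - \frac{10}{6 + \frac{1}{6} \left(-5\right) \left(8 - 35\right)} + 11 = - \frac{10}{6 + \frac{1}{6} \left(-5\right) \left(-27\right)} + 11 = - \frac{10}{6 + \frac{45}{2}} + 11 = - \frac{10}{\frac{57}{2}} + 11 = \left(-10\right) \frac{2}{57} + 11 = - \frac{20}{57} + 11 = \frac{607}{57}$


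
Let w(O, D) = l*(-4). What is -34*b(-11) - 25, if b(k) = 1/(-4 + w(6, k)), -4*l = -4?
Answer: -83/4 ≈ -20.750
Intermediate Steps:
l = 1 (l = -¼*(-4) = 1)
w(O, D) = -4 (w(O, D) = 1*(-4) = -4)
b(k) = -⅛ (b(k) = 1/(-4 - 4) = 1/(-8) = -⅛)
-34*b(-11) - 25 = -34*(-⅛) - 25 = 17/4 - 25 = -83/4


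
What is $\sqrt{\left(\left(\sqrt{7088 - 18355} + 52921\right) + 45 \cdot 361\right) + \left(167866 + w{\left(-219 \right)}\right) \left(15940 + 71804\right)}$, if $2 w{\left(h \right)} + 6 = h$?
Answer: $\sqrt{14719432270 + i \sqrt{11267}} \approx 1.2132 \cdot 10^{5} + 0.0005 i$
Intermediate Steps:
$w{\left(h \right)} = -3 + \frac{h}{2}$
$\sqrt{\left(\left(\sqrt{7088 - 18355} + 52921\right) + 45 \cdot 361\right) + \left(167866 + w{\left(-219 \right)}\right) \left(15940 + 71804\right)} = \sqrt{\left(\left(\sqrt{7088 - 18355} + 52921\right) + 45 \cdot 361\right) + \left(167866 + \left(-3 + \frac{1}{2} \left(-219\right)\right)\right) \left(15940 + 71804\right)} = \sqrt{\left(\left(\sqrt{-11267} + 52921\right) + 16245\right) + \left(167866 - \frac{225}{2}\right) 87744} = \sqrt{\left(\left(i \sqrt{11267} + 52921\right) + 16245\right) + \left(167866 - \frac{225}{2}\right) 87744} = \sqrt{\left(\left(52921 + i \sqrt{11267}\right) + 16245\right) + \frac{335507}{2} \cdot 87744} = \sqrt{\left(69166 + i \sqrt{11267}\right) + 14719363104} = \sqrt{14719432270 + i \sqrt{11267}}$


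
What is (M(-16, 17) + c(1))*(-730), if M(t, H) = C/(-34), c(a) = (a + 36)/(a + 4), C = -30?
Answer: -102784/17 ≈ -6046.1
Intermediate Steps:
c(a) = (36 + a)/(4 + a)
M(t, H) = 15/17 (M(t, H) = -30/(-34) = -30*(-1/34) = 15/17)
(M(-16, 17) + c(1))*(-730) = (15/17 + (36 + 1)/(4 + 1))*(-730) = (15/17 + 37/5)*(-730) = (704/85)*(-730) = -102784/17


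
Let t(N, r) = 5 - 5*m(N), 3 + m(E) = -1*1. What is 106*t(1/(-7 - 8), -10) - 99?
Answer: 2551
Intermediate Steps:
m(E) = -4 (m(E) = -3 - 1*1 = -3 - 1 = -4)
t(N, r) = 25 (t(N, r) = 5 - 5*(-4) = 5 + 20 = 25)
106*t(1/(-7 - 8), -10) - 99 = 106*25 - 99 = 2650 - 99 = 2551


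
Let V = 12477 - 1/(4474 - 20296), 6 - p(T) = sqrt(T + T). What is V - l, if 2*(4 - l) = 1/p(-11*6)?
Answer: 5525746507/443016 + I*sqrt(33)/168 ≈ 12473.0 + 0.034194*I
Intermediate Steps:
p(T) = 6 - sqrt(2)*sqrt(T) (p(T) = 6 - sqrt(T + T) = 6 - sqrt(2*T) = 6 - sqrt(2)*sqrt(T))
l = 4 - 1/(2*(6 - 2*I*sqrt(33))) (l = 4 - 1/(2*(6 - sqrt(2)*sqrt(-11*6))) = 4 - 1/(2*(6 - sqrt(2)*sqrt(-66))) = 4 - 1/(2*(6 - sqrt(2)*I*sqrt(66))) = 4 - 1/(2*(6 - 2*I*sqrt(33))) ≈ 3.9821 - 0.034194*I)
V = 197411095/15822 (V = 12477 - 1/(-15822) = 12477 - 1*(-1/15822) = 12477 + 1/15822 = 197411095/15822 ≈ 12477.)
V - l = 197411095/15822 - (223/56 - I*sqrt(33)/168) = 197411095/15822 + (-223/56 + I*sqrt(33)/168) = 5525746507/443016 + I*sqrt(33)/168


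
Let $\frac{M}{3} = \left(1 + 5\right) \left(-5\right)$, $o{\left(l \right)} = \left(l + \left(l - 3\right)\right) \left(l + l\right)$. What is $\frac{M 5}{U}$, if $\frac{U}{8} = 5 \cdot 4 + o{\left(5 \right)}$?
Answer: $- \frac{5}{8} \approx -0.625$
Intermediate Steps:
$o{\left(l \right)} = 2 l \left(-3 + 2 l\right)$ ($o{\left(l \right)} = \left(l + \left(-3 + l\right)\right) 2 l = \left(-3 + 2 l\right) 2 l = 2 l \left(-3 + 2 l\right)$)
$U = 720$ ($U = 8 \left(5 \cdot 4 + 2 \cdot 5 \left(-3 + 2 \cdot 5\right)\right) = 8 \left(20 + 2 \cdot 5 \left(-3 + 10\right)\right) = 8 \left(20 + 2 \cdot 5 \cdot 7\right) = 8 \left(20 + 70\right) = 8 \cdot 90 = 720$)
$M = -90$ ($M = 3 \left(1 + 5\right) \left(-5\right) = 3 \cdot 6 \left(-5\right) = 3 \left(-30\right) = -90$)
$\frac{M 5}{U} = \frac{\left(-90\right) 5}{720} = \left(-450\right) \frac{1}{720} = - \frac{5}{8}$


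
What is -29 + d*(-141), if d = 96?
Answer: -13565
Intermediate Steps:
-29 + d*(-141) = -29 + 96*(-141) = -29 - 13536 = -13565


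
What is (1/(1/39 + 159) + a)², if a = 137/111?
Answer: 729321124009/473924850084 ≈ 1.5389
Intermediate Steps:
a = 137/111 (a = 137*(1/111) = 137/111 ≈ 1.2342)
(1/(1/39 + 159) + a)² = (1/(1/39 + 159) + 137/111)² = (1/(6202/39) + 137/111)² = (39/6202 + 137/111)² = (854003/688422)² = 729321124009/473924850084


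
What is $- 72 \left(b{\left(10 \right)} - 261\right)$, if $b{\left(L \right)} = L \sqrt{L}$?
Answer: $18792 - 720 \sqrt{10} \approx 16515.0$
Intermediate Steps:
$b{\left(L \right)} = L^{\frac{3}{2}}$
$- 72 \left(b{\left(10 \right)} - 261\right) = - 72 \left(10^{\frac{3}{2}} - 261\right) = - 72 \left(10 \sqrt{10} - 261\right) = - 72 \left(-261 + 10 \sqrt{10}\right) = 18792 - 720 \sqrt{10}$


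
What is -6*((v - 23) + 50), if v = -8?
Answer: -114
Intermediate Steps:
-6*((v - 23) + 50) = -6*((-8 - 23) + 50) = -6*(-31 + 50) = -6*19 = -114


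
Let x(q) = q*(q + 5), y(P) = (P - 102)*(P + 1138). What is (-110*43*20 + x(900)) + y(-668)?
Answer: 358000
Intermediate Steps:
y(P) = (-102 + P)*(1138 + P)
x(q) = q*(5 + q)
(-110*43*20 + x(900)) + y(-668) = (-110*43*20 + 900*(5 + 900)) + (-116076 + (-668)² + 1036*(-668)) = (-4730*20 + 900*905) + (-116076 + 446224 - 692048) = (-94600 + 814500) - 361900 = 719900 - 361900 = 358000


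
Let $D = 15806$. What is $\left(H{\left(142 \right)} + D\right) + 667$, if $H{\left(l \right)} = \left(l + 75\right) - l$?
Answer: $16548$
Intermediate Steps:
$H{\left(l \right)} = 75$ ($H{\left(l \right)} = \left(75 + l\right) - l = 75$)
$\left(H{\left(142 \right)} + D\right) + 667 = \left(75 + 15806\right) + 667 = 15881 + 667 = 16548$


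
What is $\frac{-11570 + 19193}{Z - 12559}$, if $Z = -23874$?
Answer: $- \frac{7623}{36433} \approx -0.20923$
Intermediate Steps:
$\frac{-11570 + 19193}{Z - 12559} = \frac{-11570 + 19193}{-23874 - 12559} = \frac{7623}{-36433} = 7623 \left(- \frac{1}{36433}\right) = - \frac{7623}{36433}$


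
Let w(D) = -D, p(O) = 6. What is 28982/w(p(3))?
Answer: -14491/3 ≈ -4830.3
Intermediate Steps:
28982/w(p(3)) = 28982/((-1*6)) = 28982/(-6) = 28982*(-⅙) = -14491/3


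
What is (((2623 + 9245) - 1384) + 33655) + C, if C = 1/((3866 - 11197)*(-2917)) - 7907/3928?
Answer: 3707437263678723/83998422056 ≈ 44137.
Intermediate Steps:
C = -169087451061/83998422056 (C = -1/2917/(-7331) - 7907*1/3928 = -1/7331*(-1/2917) - 7907/3928 = 1/21384527 - 7907/3928 = -169087451061/83998422056 ≈ -2.0130)
(((2623 + 9245) - 1384) + 33655) + C = (((2623 + 9245) - 1384) + 33655) - 169087451061/83998422056 = ((11868 - 1384) + 33655) - 169087451061/83998422056 = (10484 + 33655) - 169087451061/83998422056 = 44139 - 169087451061/83998422056 = 3707437263678723/83998422056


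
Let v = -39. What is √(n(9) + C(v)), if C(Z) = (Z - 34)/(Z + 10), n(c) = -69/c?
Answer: 8*I*√609/87 ≈ 2.2692*I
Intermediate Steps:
C(Z) = (-34 + Z)/(10 + Z)
√(n(9) + C(v)) = √(-69/9 + (-34 - 39)/(10 - 39)) = √(-69*⅑ - 73/(-29)) = √(-23/3 - 1/29*(-73)) = √(-23/3 + 73/29) = √(-448/87) = 8*I*√609/87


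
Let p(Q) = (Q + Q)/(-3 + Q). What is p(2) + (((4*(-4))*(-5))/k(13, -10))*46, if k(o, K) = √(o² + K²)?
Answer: -4 + 3680*√269/269 ≈ 220.37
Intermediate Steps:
p(Q) = 2*Q/(-3 + Q) (p(Q) = (2*Q)/(-3 + Q) = 2*Q/(-3 + Q))
k(o, K) = √(K² + o²)
p(2) + (((4*(-4))*(-5))/k(13, -10))*46 = 2*2/(-3 + 2) + (((4*(-4))*(-5))/(√((-10)² + 13²)))*46 = 2*2/(-1) + ((-16*(-5))/(√(100 + 169)))*46 = 2*2*(-1) + (80/(√269))*46 = -4 + (80*(√269/269))*46 = -4 + (80*√269/269)*46 = -4 + 3680*√269/269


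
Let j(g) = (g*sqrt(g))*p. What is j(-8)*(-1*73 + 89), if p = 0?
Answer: 0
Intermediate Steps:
j(g) = 0 (j(g) = (g*sqrt(g))*0 = g**(3/2)*0 = 0)
j(-8)*(-1*73 + 89) = 0*(-1*73 + 89) = 0*(-73 + 89) = 0*16 = 0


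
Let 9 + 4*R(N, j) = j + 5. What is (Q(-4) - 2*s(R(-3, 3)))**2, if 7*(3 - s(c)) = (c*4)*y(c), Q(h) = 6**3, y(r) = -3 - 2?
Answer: 2190400/49 ≈ 44702.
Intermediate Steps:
y(r) = -5
R(N, j) = -1 + j/4 (R(N, j) = -9/4 + (j + 5)/4 = -9/4 + (5 + j)/4 = -9/4 + (5/4 + j/4) = -1 + j/4)
Q(h) = 216
s(c) = 3 + 20*c/7 (s(c) = 3 - c*4*(-5)/7 = 3 - 4*c*(-5)/7 = 3 - (-20)*c/7 = 3 + 20*c/7)
(Q(-4) - 2*s(R(-3, 3)))**2 = (216 - 2*(3 + 20*(-1 + (1/4)*3)/7))**2 = (216 - 2*(3 + 20*(-1 + 3/4)/7))**2 = (216 - 2*(3 + (20/7)*(-1/4)))**2 = (216 - 2*(3 - 5/7))**2 = (216 - 2*16/7)**2 = (216 - 32/7)**2 = (1480/7)**2 = 2190400/49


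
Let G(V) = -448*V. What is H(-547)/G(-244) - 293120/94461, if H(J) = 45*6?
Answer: -16008014485/5162860416 ≈ -3.1006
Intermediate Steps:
H(J) = 270
H(-547)/G(-244) - 293120/94461 = 270/((-448*(-244))) - 293120/94461 = 270/109312 - 293120*1/94461 = 270*(1/109312) - 293120/94461 = 135/54656 - 293120/94461 = -16008014485/5162860416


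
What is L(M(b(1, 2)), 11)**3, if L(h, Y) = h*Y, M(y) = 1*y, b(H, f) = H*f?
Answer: 10648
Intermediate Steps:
M(y) = y
L(h, Y) = Y*h
L(M(b(1, 2)), 11)**3 = (11*(1*2))**3 = (11*2)**3 = 22**3 = 10648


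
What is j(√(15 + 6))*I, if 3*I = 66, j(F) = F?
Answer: 22*√21 ≈ 100.82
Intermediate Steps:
I = 22 (I = (⅓)*66 = 22)
j(√(15 + 6))*I = √(15 + 6)*22 = √21*22 = 22*√21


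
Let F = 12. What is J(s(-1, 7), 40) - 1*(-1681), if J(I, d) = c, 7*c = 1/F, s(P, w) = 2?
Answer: 141205/84 ≈ 1681.0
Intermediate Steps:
c = 1/84 (c = (⅐)/12 = (⅐)*(1/12) = 1/84 ≈ 0.011905)
J(I, d) = 1/84
J(s(-1, 7), 40) - 1*(-1681) = 1/84 - 1*(-1681) = 1/84 + 1681 = 141205/84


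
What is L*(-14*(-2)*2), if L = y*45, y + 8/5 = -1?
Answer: -6552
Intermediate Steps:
y = -13/5 (y = -8/5 - 1 = -13/5 ≈ -2.6000)
L = -117 (L = -13/5*45 = -117)
L*(-14*(-2)*2) = -117*(-14*(-2))*2 = -3276*2 = -117*56 = -6552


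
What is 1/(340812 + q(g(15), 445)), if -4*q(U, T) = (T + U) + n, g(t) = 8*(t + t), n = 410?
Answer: 4/1362153 ≈ 2.9365e-6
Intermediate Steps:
g(t) = 16*t (g(t) = 8*(2*t) = 16*t)
q(U, T) = -205/2 - T/4 - U/4 (q(U, T) = -((T + U) + 410)/4 = -(410 + T + U)/4 = -205/2 - T/4 - U/4)
1/(340812 + q(g(15), 445)) = 1/(340812 + (-205/2 - ¼*445 - 4*15)) = 1/(340812 + (-205/2 - 445/4 - ¼*240)) = 1/(340812 + (-205/2 - 445/4 - 60)) = 1/(340812 - 1095/4) = 1/(1362153/4) = 4/1362153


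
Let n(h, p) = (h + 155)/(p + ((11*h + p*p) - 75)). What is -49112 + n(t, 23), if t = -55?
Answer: -1571609/32 ≈ -49113.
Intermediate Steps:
n(h, p) = (155 + h)/(-75 + p + p² + 11*h) (n(h, p) = (155 + h)/(p + ((11*h + p²) - 75)) = (155 + h)/(p + ((p² + 11*h) - 75)) = (155 + h)/(p + (-75 + p² + 11*h)) = (155 + h)/(-75 + p + p² + 11*h))
-49112 + n(t, 23) = -49112 + (155 - 55)/(-75 + 23 + 23² + 11*(-55)) = -49112 + 100/(-75 + 23 + 529 - 605) = -49112 + 100/(-128) = -49112 - 1/128*100 = -49112 - 25/32 = -1571609/32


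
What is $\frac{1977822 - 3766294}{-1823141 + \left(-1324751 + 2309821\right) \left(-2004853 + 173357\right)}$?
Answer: $\frac{1788472}{1804153587861} \approx 9.9131 \cdot 10^{-7}$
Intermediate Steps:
$\frac{1977822 - 3766294}{-1823141 + \left(-1324751 + 2309821\right) \left(-2004853 + 173357\right)} = - \frac{1788472}{-1823141 + 985070 \left(-1831496\right)} = - \frac{1788472}{-1823141 - 1804151764720} = - \frac{1788472}{-1804153587861} = \left(-1788472\right) \left(- \frac{1}{1804153587861}\right) = \frac{1788472}{1804153587861}$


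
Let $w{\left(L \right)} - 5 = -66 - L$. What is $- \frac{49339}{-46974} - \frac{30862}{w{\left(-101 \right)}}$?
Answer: $- \frac{361934507}{469740} \approx -770.5$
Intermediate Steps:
$w{\left(L \right)} = -61 - L$ ($w{\left(L \right)} = 5 - \left(66 + L\right) = -61 - L$)
$- \frac{49339}{-46974} - \frac{30862}{w{\left(-101 \right)}} = - \frac{49339}{-46974} - \frac{30862}{-61 - -101} = \left(-49339\right) \left(- \frac{1}{46974}\right) - \frac{30862}{-61 + 101} = \frac{49339}{46974} - \frac{30862}{40} = \frac{49339}{46974} - \frac{15431}{20} = - \frac{361934507}{469740}$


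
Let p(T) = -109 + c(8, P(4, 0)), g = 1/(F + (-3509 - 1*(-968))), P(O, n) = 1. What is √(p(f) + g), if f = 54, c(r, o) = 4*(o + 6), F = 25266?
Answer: 2*I*√46478281/1515 ≈ 9.0*I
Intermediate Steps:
c(r, o) = 24 + 4*o (c(r, o) = 4*(6 + o) = 24 + 4*o)
g = 1/22725 (g = 1/(25266 + (-3509 - 1*(-968))) = 1/(25266 + (-3509 + 968)) = 1/(25266 - 2541) = 1/22725 ≈ 4.4004e-5)
p(T) = -81 (p(T) = -109 + (24 + 4*1) = -109 + (24 + 4) = -109 + 28 = -81)
√(p(f) + g) = √(-81 + 1/22725) = √(-1840724/22725) = 2*I*√46478281/1515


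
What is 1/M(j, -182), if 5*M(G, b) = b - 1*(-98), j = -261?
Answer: -5/84 ≈ -0.059524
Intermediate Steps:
M(G, b) = 98/5 + b/5 (M(G, b) = (b - 1*(-98))/5 = (b + 98)/5 = (98 + b)/5 = 98/5 + b/5)
1/M(j, -182) = 1/(98/5 + (1/5)*(-182)) = 1/(98/5 - 182/5) = 1/(-84/5) = -5/84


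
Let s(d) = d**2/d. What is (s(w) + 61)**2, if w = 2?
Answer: 3969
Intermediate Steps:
s(d) = d
(s(w) + 61)**2 = (2 + 61)**2 = 63**2 = 3969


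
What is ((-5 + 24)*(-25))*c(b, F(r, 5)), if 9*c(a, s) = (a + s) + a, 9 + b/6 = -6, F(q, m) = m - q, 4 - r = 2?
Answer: 28025/3 ≈ 9341.7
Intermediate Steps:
r = 2 (r = 4 - 1*2 = 4 - 2 = 2)
b = -90 (b = -54 + 6*(-6) = -54 - 36 = -90)
c(a, s) = s/9 + 2*a/9 (c(a, s) = ((a + s) + a)/9 = (s + 2*a)/9 = s/9 + 2*a/9)
((-5 + 24)*(-25))*c(b, F(r, 5)) = ((-5 + 24)*(-25))*((5 - 1*2)/9 + (2/9)*(-90)) = (19*(-25))*((5 - 2)/9 - 20) = -475*((⅑)*3 - 20) = -475*(⅓ - 20) = -475*(-59/3) = 28025/3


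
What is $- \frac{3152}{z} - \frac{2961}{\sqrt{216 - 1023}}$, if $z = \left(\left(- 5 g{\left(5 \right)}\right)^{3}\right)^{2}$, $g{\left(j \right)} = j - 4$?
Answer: $- \frac{3152}{15625} + \frac{987 i \sqrt{807}}{269} \approx -0.20173 + 104.23 i$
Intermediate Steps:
$g{\left(j \right)} = -4 + j$
$z = 15625$ ($z = \left(\left(- 5 \left(-4 + 5\right)\right)^{3}\right)^{2} = \left(\left(\left(-5\right) 1\right)^{3}\right)^{2} = \left(\left(-5\right)^{3}\right)^{2} = \left(-125\right)^{2} = 15625$)
$- \frac{3152}{z} - \frac{2961}{\sqrt{216 - 1023}} = - \frac{3152}{15625} - \frac{2961}{\sqrt{216 - 1023}} = \left(-3152\right) \frac{1}{15625} - \frac{2961}{\sqrt{-807}} = - \frac{3152}{15625} - \frac{2961}{i \sqrt{807}} = - \frac{3152}{15625} - 2961 \left(- \frac{i \sqrt{807}}{807}\right) = - \frac{3152}{15625} + \frac{987 i \sqrt{807}}{269}$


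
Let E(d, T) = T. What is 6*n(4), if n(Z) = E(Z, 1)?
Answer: 6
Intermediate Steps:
n(Z) = 1
6*n(4) = 6*1 = 6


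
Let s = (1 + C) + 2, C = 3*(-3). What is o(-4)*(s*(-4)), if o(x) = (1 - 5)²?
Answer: 384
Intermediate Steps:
C = -9
o(x) = 16 (o(x) = (-4)² = 16)
s = -6 (s = (1 - 9) + 2 = -8 + 2 = -6)
o(-4)*(s*(-4)) = 16*(-6*(-4)) = 16*24 = 384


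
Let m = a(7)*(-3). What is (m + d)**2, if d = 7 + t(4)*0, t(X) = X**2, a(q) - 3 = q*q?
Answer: 22201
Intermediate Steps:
a(q) = 3 + q**2 (a(q) = 3 + q*q = 3 + q**2)
m = -156 (m = (3 + 7**2)*(-3) = (3 + 49)*(-3) = 52*(-3) = -156)
d = 7 (d = 7 + 4**2*0 = 7 + 16*0 = 7 + 0 = 7)
(m + d)**2 = (-156 + 7)**2 = (-149)**2 = 22201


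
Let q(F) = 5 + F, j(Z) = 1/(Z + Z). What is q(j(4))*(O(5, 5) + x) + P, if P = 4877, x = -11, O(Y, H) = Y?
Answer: 19385/4 ≈ 4846.3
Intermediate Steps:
j(Z) = 1/(2*Z)
q(j(4))*(O(5, 5) + x) + P = (5 + (1/2)/4)*(5 - 11) + 4877 = (5 + (1/2)*(1/4))*(-6) + 4877 = (5 + 1/8)*(-6) + 4877 = (41/8)*(-6) + 4877 = -123/4 + 4877 = 19385/4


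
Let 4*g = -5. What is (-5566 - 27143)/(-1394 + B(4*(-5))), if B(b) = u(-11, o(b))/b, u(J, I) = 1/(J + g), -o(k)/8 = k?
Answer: 2671235/113843 ≈ 23.464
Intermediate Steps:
g = -5/4 (g = (¼)*(-5) = -5/4 ≈ -1.2500)
o(k) = -8*k
u(J, I) = 1/(-5/4 + J) (u(J, I) = 1/(J - 5/4) = 1/(-5/4 + J))
B(b) = -4/(49*b) (B(b) = (4/(-5 + 4*(-11)))/b = (4/(-5 - 44))/b = (4/(-49))/b = (4*(-1/49))/b = -4/(49*b))
(-5566 - 27143)/(-1394 + B(4*(-5))) = (-5566 - 27143)/(-1394 - 4/(49*(4*(-5)))) = -32709/(-1394 - 4/49/(-20)) = -32709/(-1394 - 4/49*(-1/20)) = -32709/(-1394 + 1/245) = -32709/(-341529/245) = -32709*(-245/341529) = 2671235/113843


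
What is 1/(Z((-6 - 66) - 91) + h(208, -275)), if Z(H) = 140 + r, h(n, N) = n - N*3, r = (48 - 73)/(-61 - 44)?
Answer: 21/24638 ≈ 0.00085234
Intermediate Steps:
r = 5/21 (r = -25/(-105) = -25*(-1/105) = 5/21 ≈ 0.23810)
h(n, N) = n - 3*N
Z(H) = 2945/21 (Z(H) = 140 + 5/21 = 2945/21)
1/(Z((-6 - 66) - 91) + h(208, -275)) = 1/(2945/21 + (208 - 3*(-275))) = 1/(2945/21 + (208 + 825)) = 1/(2945/21 + 1033) = 1/(24638/21) = 21/24638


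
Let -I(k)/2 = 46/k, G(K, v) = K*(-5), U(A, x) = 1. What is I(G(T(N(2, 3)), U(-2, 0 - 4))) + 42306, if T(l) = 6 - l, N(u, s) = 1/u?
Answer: 2327014/55 ≈ 42309.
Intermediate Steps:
G(K, v) = -5*K
I(k) = -92/k
I(G(T(N(2, 3)), U(-2, 0 - 4))) + 42306 = -92*(-1/(5*(6 - 1/2))) + 42306 = -92*(-1/(5*(6 - 1*½))) + 42306 = -92*(-1/(5*(6 - ½))) + 42306 = -92/((-5*11/2)) + 42306 = -92/(-55/2) + 42306 = -92*(-2/55) + 42306 = 184/55 + 42306 = 2327014/55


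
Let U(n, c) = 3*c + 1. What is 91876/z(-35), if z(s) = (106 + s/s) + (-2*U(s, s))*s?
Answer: -91876/7173 ≈ -12.809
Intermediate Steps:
U(n, c) = 1 + 3*c
z(s) = 107 + s*(-2 - 6*s) (z(s) = (106 + s/s) + (-2*(1 + 3*s))*s = (106 + 1) + (-2 - 6*s)*s = 107 + s*(-2 - 6*s))
91876/z(-35) = 91876/(107 - 2*(-35)*(1 + 3*(-35))) = 91876/(107 - 2*(-35)*(1 - 105)) = 91876/(107 - 2*(-35)*(-104)) = 91876/(107 - 7280) = 91876/(-7173) = 91876*(-1/7173) = -91876/7173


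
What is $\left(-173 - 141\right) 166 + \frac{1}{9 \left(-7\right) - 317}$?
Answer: $- \frac{19807121}{380} \approx -52124.0$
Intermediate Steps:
$\left(-173 - 141\right) 166 + \frac{1}{9 \left(-7\right) - 317} = \left(-314\right) 166 + \frac{1}{-63 - 317} = -52124 + \frac{1}{-380} = -52124 - \frac{1}{380} = - \frac{19807121}{380}$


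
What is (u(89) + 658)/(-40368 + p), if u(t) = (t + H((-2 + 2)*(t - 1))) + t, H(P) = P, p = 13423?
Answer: -836/26945 ≈ -0.031026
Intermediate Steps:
u(t) = 2*t (u(t) = (t + (-2 + 2)*(t - 1)) + t = (t + 0*(-1 + t)) + t = (t + 0) + t = t + t = 2*t)
(u(89) + 658)/(-40368 + p) = (2*89 + 658)/(-40368 + 13423) = (178 + 658)/(-26945) = 836*(-1/26945) = -836/26945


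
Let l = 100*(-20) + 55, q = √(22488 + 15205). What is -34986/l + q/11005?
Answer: 34986/1945 + √37693/11005 ≈ 18.005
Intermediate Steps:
q = √37693 ≈ 194.15
l = -1945 (l = -2000 + 55 = -1945)
-34986/l + q/11005 = -34986/(-1945) + √37693/11005 = -34986*(-1/1945) + √37693*(1/11005) = 34986/1945 + √37693/11005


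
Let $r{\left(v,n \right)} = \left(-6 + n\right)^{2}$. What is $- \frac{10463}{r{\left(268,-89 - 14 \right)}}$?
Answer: $- \frac{10463}{11881} \approx -0.88065$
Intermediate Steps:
$- \frac{10463}{r{\left(268,-89 - 14 \right)}} = - \frac{10463}{\left(-6 - 103\right)^{2}} = - \frac{10463}{\left(-109\right)^{2}} = - \frac{10463}{11881}$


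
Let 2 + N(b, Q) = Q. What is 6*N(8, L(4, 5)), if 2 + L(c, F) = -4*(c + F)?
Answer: -240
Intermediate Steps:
L(c, F) = -2 - 4*F - 4*c (L(c, F) = -2 - 4*(c + F) = -2 - 4*(F + c) = -2 + (-4*F - 4*c) = -2 - 4*F - 4*c)
N(b, Q) = -2 + Q
6*N(8, L(4, 5)) = 6*(-2 + (-2 - 4*5 - 4*4)) = 6*(-2 + (-2 - 20 - 16)) = 6*(-2 - 38) = 6*(-40) = -240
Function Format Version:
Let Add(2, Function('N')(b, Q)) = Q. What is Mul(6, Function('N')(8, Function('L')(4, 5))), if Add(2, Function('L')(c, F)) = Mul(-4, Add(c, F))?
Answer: -240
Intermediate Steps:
Function('L')(c, F) = Add(-2, Mul(-4, F), Mul(-4, c)) (Function('L')(c, F) = Add(-2, Mul(-4, Add(c, F))) = Add(-2, Mul(-4, Add(F, c))) = Add(-2, Add(Mul(-4, F), Mul(-4, c))) = Add(-2, Mul(-4, F), Mul(-4, c)))
Function('N')(b, Q) = Add(-2, Q)
Mul(6, Function('N')(8, Function('L')(4, 5))) = Mul(6, Add(-2, Add(-2, Mul(-4, 5), Mul(-4, 4)))) = Mul(6, Add(-2, Add(-2, -20, -16))) = Mul(6, Add(-2, -38)) = Mul(6, -40) = -240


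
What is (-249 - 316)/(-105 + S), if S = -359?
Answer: 565/464 ≈ 1.2177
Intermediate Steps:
(-249 - 316)/(-105 + S) = (-249 - 316)/(-105 - 359) = -565/(-464) = -565*(-1/464) = 565/464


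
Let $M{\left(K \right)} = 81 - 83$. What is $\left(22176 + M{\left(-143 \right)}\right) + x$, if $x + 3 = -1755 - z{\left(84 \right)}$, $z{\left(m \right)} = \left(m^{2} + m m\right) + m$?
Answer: $6220$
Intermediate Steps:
$z{\left(m \right)} = m + 2 m^{2}$ ($z{\left(m \right)} = \left(m^{2} + m^{2}\right) + m = 2 m^{2} + m = m + 2 m^{2}$)
$x = -15954$ ($x = -3 - \left(1755 + 84 \left(1 + 2 \cdot 84\right)\right) = -3 - \left(1755 + 84 \left(1 + 168\right)\right) = -3 - \left(1755 + 84 \cdot 169\right) = -3 - 15951 = -15954$)
$M{\left(K \right)} = -2$
$\left(22176 + M{\left(-143 \right)}\right) + x = \left(22176 - 2\right) - 15954 = 22174 - 15954 = 6220$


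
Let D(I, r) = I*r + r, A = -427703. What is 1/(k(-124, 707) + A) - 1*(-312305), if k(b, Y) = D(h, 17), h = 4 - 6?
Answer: 133579094599/427720 ≈ 3.1231e+5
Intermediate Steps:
h = -2
D(I, r) = r + I*r
k(b, Y) = -17 (k(b, Y) = 17*(1 - 2) = 17*(-1) = -17)
1/(k(-124, 707) + A) - 1*(-312305) = 1/(-17 - 427703) - 1*(-312305) = 1/(-427720) + 312305 = -1/427720 + 312305 = 133579094599/427720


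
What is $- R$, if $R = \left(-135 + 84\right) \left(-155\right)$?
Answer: $-7905$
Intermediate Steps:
$R = 7905$ ($R = \left(-51\right) \left(-155\right) = 7905$)
$- R = \left(-1\right) 7905 = -7905$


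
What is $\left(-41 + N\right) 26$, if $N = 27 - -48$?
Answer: $884$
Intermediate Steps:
$N = 75$ ($N = 27 + 48 = 75$)
$\left(-41 + N\right) 26 = \left(-41 + 75\right) 26 = 34 \cdot 26 = 884$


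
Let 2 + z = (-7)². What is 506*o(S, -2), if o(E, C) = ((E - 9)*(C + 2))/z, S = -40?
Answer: 0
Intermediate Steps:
z = 47 (z = -2 + (-7)² = -2 + 49 = 47)
o(E, C) = (-9 + E)*(2 + C)/47 (o(E, C) = ((E - 9)*(C + 2))/47 = ((-9 + E)*(2 + C))*(1/47) = (-9 + E)*(2 + C)/47)
506*o(S, -2) = 506*(-18/47 - 9/47*(-2) + (2/47)*(-40) + (1/47)*(-2)*(-40)) = 506*(-18/47 + 18/47 - 80/47 + 80/47) = 506*0 = 0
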